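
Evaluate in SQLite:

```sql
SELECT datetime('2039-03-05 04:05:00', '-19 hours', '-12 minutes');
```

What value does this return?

2039-03-04 08:53:00

-19 hours from 2039-03-05 04:05:00 is 2039-03-04 09:05:00 (crosses midnight).
-12 minutes from 2039-03-04 09:05:00 is 2039-03-04 08:53:00.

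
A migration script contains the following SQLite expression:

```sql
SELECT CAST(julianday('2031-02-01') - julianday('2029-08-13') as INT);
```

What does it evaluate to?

18 days remain in August 2029 after the 13th (31 − 13).
Full months from September 2029 through January 2031 contribute their day counts.
Then 1 day into February 2031.
Total: 18 + 30 + 31 + 30 + 31 + 31 + 28 + 31 + 30 + 31 + 30 + 31 + 31 + 30 + 31 + 30 + 31 + 31 + 1 = 537.

537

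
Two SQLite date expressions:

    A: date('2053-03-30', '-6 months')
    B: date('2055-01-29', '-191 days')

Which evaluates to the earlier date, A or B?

A

A = 2052-09-30.
B = 2054-07-22.
A is earlier.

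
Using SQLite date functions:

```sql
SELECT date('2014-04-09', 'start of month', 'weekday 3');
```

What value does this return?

2014-04-02

`start of month` rewinds 2014-04-09 to 2014-04-01.
`weekday 3` advances to the next Wednesday; 2014-04-01 is a Tuesday, so it moves forward to 2014-04-02.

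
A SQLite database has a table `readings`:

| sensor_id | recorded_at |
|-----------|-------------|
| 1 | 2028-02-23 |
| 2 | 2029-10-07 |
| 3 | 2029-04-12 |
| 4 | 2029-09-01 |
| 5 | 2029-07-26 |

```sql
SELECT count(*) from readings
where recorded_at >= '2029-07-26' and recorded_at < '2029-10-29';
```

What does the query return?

3

Rows in [2029-07-26, 2029-10-29): 2029-10-07, 2029-09-01, 2029-07-26 → 3 rows.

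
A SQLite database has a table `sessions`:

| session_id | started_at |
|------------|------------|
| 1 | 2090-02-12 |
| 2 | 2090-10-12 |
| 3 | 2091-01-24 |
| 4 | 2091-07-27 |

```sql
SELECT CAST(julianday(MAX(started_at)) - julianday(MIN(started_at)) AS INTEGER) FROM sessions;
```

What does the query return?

MIN = 2090-02-12, MAX = 2091-07-27.
16 days remain in February 2090 after the 12th (28 − 12).
Full months from March 2090 through June 2091 contribute their day counts.
Then 27 days into July 2091.
Total: 16 + 31 + 30 + 31 + 30 + 31 + 31 + 30 + 31 + 30 + 31 + 31 + 28 + 31 + 30 + 31 + 30 + 27 = 530.

530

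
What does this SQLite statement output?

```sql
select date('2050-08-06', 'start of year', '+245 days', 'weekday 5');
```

`start of year` rewinds 2050-08-06 to 2050-01-01.
Applying '+245 days' to 2050-01-01: counting 245 days forward gives 2050-09-03.
`weekday 5` advances to the next Friday; 2050-09-03 is a Saturday, so it moves forward to 2050-09-09.

2050-09-09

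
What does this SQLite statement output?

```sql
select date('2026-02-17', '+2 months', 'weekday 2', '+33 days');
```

2026-05-24

Adding +2 months to 2026-02-17 gives 2026-04-17.
`weekday 2` advances to the next Tuesday; 2026-04-17 is a Friday, so it moves forward to 2026-04-21.
April 2026 has 30 days; 9 remain after the 21st, so 10 days reach 2026-05-01.
Advancing 23 more days within May lands on 2026-05-24.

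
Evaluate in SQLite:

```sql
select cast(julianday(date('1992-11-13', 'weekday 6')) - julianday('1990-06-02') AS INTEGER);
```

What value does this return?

`weekday 6` advances to the next Saturday; 1992-11-13 is a Friday, so it moves forward to 1992-11-14.
28 days remain in June 1990 after the 2nd (30 − 2).
Full months from July 1990 through October 1992 contribute their day counts.
Then 14 days into November 1992.
Total: 28 + 31 + 31 + 30 + 31 + 30 + 31 + 31 + 28 + 31 + 30 + 31 + 30 + 31 + 31 + 30 + 31 + 30 + 31 + 31 + 29 + 31 + 30 + 31 + 30 + 31 + 31 + 30 + 31 + 14 = 896.

896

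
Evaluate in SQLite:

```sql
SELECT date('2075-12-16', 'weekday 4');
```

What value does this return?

2075-12-19

`weekday 4` advances to the next Thursday; 2075-12-16 is a Monday, so it moves forward to 2075-12-19.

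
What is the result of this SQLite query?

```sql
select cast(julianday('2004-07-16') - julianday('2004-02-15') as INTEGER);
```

152

14 days remain in February 2004 after the 15th (29 − 15).
March 2004: 31 days.
April 2004: 30 days.
May 2004: 31 days.
June 2004: 30 days.
Then 16 days into July 2004.
Total: 14 + 31 + 30 + 31 + 30 + 16 = 152.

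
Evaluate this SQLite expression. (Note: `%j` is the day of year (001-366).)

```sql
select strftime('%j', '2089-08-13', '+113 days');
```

338

First apply '+113 days': 2089-08-13 → 2089-12-04.
Day-of-year for 2089-12-04: days since 2089-01-01 inclusive = 338, zero-padded to 338.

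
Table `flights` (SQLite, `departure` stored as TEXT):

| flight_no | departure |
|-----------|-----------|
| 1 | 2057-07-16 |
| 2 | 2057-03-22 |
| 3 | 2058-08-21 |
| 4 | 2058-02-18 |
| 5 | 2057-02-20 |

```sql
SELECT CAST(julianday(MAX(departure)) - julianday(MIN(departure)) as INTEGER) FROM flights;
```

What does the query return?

MIN = 2057-02-20, MAX = 2058-08-21.
8 days remain in February 2057 after the 20th (28 − 20).
Full months from March 2057 through July 2058 contribute their day counts.
Then 21 days into August 2058.
Total: 8 + 31 + 30 + 31 + 30 + 31 + 31 + 30 + 31 + 30 + 31 + 31 + 28 + 31 + 30 + 31 + 30 + 31 + 21 = 547.

547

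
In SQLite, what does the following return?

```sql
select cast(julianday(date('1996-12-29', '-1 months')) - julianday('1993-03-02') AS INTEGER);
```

1368

Adding -1 month to 1996-12-29 gives 1996-11-29.
29 days remain in March 1993 after the 2nd (31 − 2).
Full months from April 1993 through October 1996 contribute their day counts.
Then 29 days into November 1996.
Total: 29 + 30 + 31 + 30 + 31 + 31 + 30 + 31 + 30 + 31 + 31 + 28 + 31 + 30 + 31 + 30 + 31 + 31 + 30 + 31 + 30 + 31 + 31 + 28 + 31 + 30 + 31 + 30 + 31 + 31 + 30 + 31 + 30 + 31 + 31 + 29 + 31 + 30 + 31 + 30 + 31 + 31 + 30 + 31 + 29 = 1368.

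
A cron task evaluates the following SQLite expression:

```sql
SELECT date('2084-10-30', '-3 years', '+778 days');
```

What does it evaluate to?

Adding -3 years to 2084-10-30 gives 2081-10-30.
Applying '+778 days' to 2081-10-30: counting 778 days forward gives 2083-12-17.

2083-12-17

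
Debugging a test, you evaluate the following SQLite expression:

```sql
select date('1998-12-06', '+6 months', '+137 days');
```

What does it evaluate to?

Adding +6 months to 1998-12-06 gives 1999-06-06.
Applying '+137 days' to 1999-06-06: counting 137 days forward gives 1999-10-21.

1999-10-21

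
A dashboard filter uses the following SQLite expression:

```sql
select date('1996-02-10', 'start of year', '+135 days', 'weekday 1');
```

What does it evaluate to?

`start of year` rewinds 1996-02-10 to 1996-01-01.
Applying '+135 days' to 1996-01-01: counting 135 days forward gives 1996-05-15.
`weekday 1` advances to the next Monday; 1996-05-15 is a Wednesday, so it moves forward to 1996-05-20.

1996-05-20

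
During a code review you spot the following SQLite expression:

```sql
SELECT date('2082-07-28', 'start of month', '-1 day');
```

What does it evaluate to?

`start of month` rewinds 2082-07-28 to 2082-07-01.
Going back 1 day from 2082-07-01 reaches 2082-06-30 (last day of June, 30 days).

2082-06-30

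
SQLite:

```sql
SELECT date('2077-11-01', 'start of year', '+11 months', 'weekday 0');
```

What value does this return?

`start of year` rewinds 2077-11-01 to 2077-01-01.
Adding +11 months to 2077-01-01 gives 2077-12-01.
`weekday 0` advances to the next Sunday; 2077-12-01 is a Wednesday, so it moves forward to 2077-12-05.

2077-12-05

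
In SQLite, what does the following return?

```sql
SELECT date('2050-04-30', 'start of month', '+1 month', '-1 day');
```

2050-04-30

`start of month` rewinds 2050-04-30 to 2050-04-01.
Adding +1 month to 2050-04-01 gives 2050-05-01.
Going back 1 day from 2050-05-01 reaches 2050-04-30 (last day of April, 30 days).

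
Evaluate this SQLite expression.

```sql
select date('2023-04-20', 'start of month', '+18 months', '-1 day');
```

2024-09-30

`start of month` rewinds 2023-04-20 to 2023-04-01.
Adding +18 months to 2023-04-01 gives 2024-10-01.
Going back 1 day from 2024-10-01 reaches 2024-09-30 (last day of September, 30 days).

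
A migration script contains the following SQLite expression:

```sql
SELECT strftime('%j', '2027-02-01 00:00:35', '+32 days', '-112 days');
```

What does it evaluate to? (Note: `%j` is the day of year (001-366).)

First apply '+32 days', '-112 days': 2027-02-01 00:00:35 → 2026-11-13 00:00:35.
Day-of-year for 2026-11-13: days since 2026-01-01 inclusive = 317, zero-padded to 317.

317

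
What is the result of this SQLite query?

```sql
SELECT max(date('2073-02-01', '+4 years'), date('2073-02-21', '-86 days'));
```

date('2073-02-01', '+4 years') → 2077-02-01.
date('2073-02-21', '-86 days') → 2072-11-27.
Later of the two is 2077-02-01.

2077-02-01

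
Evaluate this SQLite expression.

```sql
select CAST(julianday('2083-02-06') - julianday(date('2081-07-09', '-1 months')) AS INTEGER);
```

607

Adding -1 month to 2081-07-09 gives 2081-06-09.
21 days remain in June 2081 after the 9th (30 − 9).
Full months from July 2081 through January 2083 contribute their day counts.
Then 6 days into February 2083.
Total: 21 + 31 + 31 + 30 + 31 + 30 + 31 + 31 + 28 + 31 + 30 + 31 + 30 + 31 + 31 + 30 + 31 + 30 + 31 + 31 + 6 = 607.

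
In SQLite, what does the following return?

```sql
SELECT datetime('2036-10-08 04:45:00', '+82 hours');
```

+82 hours from 2036-10-08 04:45:00 is 2036-10-11 14:45:00 (crosses midnight).

2036-10-11 14:45:00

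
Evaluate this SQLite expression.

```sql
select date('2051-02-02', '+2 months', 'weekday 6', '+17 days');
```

Adding +2 months to 2051-02-02 gives 2051-04-02.
`weekday 6` advances to the next Saturday; 2051-04-02 is a Sunday, so it moves forward to 2051-04-08.
Advancing 17 more days within April lands on 2051-04-25.

2051-04-25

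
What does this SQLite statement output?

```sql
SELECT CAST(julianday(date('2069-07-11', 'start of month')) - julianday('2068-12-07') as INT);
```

`start of month` rewinds 2069-07-11 to 2069-07-01.
24 days remain in December 2068 after the 7th (31 − 7).
Full months from January 2069 through June 2069 contribute their day counts.
Then 1 day into July 2069.
Total: 24 + 31 + 28 + 31 + 30 + 31 + 30 + 1 = 206.

206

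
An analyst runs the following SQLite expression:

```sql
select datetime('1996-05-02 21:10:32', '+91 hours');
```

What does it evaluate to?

+91 hours from 1996-05-02 21:10:32 is 1996-05-06 16:10:32 (crosses midnight).

1996-05-06 16:10:32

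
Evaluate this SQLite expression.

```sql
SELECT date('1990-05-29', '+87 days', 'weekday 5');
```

Applying '+87 days' to 1990-05-29: counting 87 days forward gives 1990-08-24.
`weekday 5` advances to the next Friday; 1990-08-24 is already a Friday, so it stays at 1990-08-24.

1990-08-24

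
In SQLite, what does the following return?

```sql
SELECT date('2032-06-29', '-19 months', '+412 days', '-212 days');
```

2031-06-17

Adding -19 months to 2032-06-29 gives 2030-11-29.
Applying '+412 days' to 2030-11-29: counting 412 days forward gives 2032-01-15.
Applying '-212 days' to 2032-01-15: counting 212 days back gives 2031-06-17.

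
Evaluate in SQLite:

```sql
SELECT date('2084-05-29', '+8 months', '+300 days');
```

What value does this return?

Adding +8 months to 2084-05-29 gives 2085-01-29.
Applying '+300 days' to 2085-01-29: counting 300 days forward gives 2085-11-25.

2085-11-25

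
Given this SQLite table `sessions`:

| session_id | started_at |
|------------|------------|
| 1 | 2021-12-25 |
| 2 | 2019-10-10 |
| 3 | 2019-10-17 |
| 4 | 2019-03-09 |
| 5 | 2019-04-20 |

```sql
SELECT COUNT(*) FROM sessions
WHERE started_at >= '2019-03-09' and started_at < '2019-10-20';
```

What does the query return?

4

Rows in [2019-03-09, 2019-10-20): 2019-10-10, 2019-10-17, 2019-03-09, 2019-04-20 → 4 rows.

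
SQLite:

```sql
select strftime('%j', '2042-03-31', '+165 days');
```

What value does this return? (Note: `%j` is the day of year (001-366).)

First apply '+165 days': 2042-03-31 → 2042-09-12.
Day-of-year for 2042-09-12: days since 2042-01-01 inclusive = 255, zero-padded to 255.

255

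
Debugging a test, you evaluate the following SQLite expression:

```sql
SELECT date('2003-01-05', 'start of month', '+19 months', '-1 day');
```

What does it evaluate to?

`start of month` rewinds 2003-01-05 to 2003-01-01.
Adding +19 months to 2003-01-01 gives 2004-08-01.
Going back 1 day from 2004-08-01 reaches 2004-07-31 (last day of July, 31 days).

2004-07-31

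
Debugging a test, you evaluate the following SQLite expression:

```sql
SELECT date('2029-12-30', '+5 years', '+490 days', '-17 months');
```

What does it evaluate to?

2034-12-03

Adding +5 years to 2029-12-30 gives 2034-12-30.
Applying '+490 days' to 2034-12-30: counting 490 days forward gives 2036-05-03.
Adding -17 months to 2036-05-03 gives 2034-12-03.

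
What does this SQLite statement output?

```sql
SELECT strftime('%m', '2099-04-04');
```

04

`%m` extracts the 2-digit month (01-12): 04.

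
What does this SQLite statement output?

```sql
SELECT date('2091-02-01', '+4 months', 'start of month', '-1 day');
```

Adding +4 months to 2091-02-01 gives 2091-06-01.
`start of month` rewinds 2091-06-01 to 2091-06-01.
Going back 1 day from 2091-06-01 reaches 2091-05-31 (last day of May, 31 days).

2091-05-31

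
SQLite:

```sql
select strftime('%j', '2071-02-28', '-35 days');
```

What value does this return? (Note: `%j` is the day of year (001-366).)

First apply '-35 days': 2071-02-28 → 2071-01-24.
Day-of-year for 2071-01-24: days since 2071-01-01 inclusive = 24, zero-padded to 024.

024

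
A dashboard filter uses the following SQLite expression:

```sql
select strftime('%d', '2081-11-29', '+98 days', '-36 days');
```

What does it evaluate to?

First apply '+98 days', '-36 days': 2081-11-29 → 2082-01-30.
`%d` extracts the 2-digit day of month: 30.

30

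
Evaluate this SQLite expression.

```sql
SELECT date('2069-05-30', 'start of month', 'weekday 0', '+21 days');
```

2069-05-26

`start of month` rewinds 2069-05-30 to 2069-05-01.
`weekday 0` advances to the next Sunday; 2069-05-01 is a Wednesday, so it moves forward to 2069-05-05.
Advancing 21 more days within May lands on 2069-05-26.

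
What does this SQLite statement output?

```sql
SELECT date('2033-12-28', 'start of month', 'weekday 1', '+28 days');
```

2034-01-02

`start of month` rewinds 2033-12-28 to 2033-12-01.
`weekday 1` advances to the next Monday; 2033-12-01 is a Thursday, so it moves forward to 2033-12-05.
December 2033 has 31 days; 26 remain after the 5th, so 27 days reach 2034-01-01.
Advancing 1 more day within January lands on 2034-01-02.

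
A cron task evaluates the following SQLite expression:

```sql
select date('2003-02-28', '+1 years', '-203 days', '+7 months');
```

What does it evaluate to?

Adding +1 year to 2003-02-28 gives 2004-02-28.
Applying '-203 days' to 2004-02-28: counting 203 days back gives 2003-08-09.
Adding +7 months to 2003-08-09 gives 2004-03-09.

2004-03-09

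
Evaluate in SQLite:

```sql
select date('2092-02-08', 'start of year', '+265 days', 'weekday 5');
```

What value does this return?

`start of year` rewinds 2092-02-08 to 2092-01-01.
Applying '+265 days' to 2092-01-01: counting 265 days forward gives 2092-09-22.
`weekday 5` advances to the next Friday; 2092-09-22 is a Monday, so it moves forward to 2092-09-26.

2092-09-26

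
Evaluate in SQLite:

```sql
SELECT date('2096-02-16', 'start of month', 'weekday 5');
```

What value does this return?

`start of month` rewinds 2096-02-16 to 2096-02-01.
`weekday 5` advances to the next Friday; 2096-02-01 is a Wednesday, so it moves forward to 2096-02-03.

2096-02-03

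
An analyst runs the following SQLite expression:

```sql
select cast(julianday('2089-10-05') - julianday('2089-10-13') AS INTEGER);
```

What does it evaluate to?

-8

Both dates are in October 2089: 13 − 5 = 8.
The subtraction is earlier − later, so the result is −8 → -8.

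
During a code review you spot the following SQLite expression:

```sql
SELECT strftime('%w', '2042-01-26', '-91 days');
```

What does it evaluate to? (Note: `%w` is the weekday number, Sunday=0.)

First apply '-91 days': 2042-01-26 → 2041-10-27.
2041-10-27 is a Sunday; with Sunday=0 that is 0.

0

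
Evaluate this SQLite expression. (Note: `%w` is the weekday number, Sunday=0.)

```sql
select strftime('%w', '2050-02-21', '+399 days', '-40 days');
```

3

First apply '+399 days', '-40 days': 2050-02-21 → 2051-02-15.
2051-02-15 is a Wednesday; with Sunday=0 that is 3.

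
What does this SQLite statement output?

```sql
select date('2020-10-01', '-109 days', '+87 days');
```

2020-09-09

Applying '-109 days' to 2020-10-01: counting 109 days back gives 2020-06-14.
Applying '+87 days' to 2020-06-14: counting 87 days forward gives 2020-09-09.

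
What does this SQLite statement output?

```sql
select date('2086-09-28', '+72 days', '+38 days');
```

2087-01-16

Applying '+72 days' to 2086-09-28: counting 72 days forward gives 2086-12-09.
December 2086 has 31 days; 22 remain after the 9th, so 23 days reach 2087-01-01.
Advancing 15 more days within January lands on 2087-01-16.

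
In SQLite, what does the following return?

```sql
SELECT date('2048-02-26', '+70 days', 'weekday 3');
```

Applying '+70 days' to 2048-02-26: counting 70 days forward gives 2048-05-06.
`weekday 3` advances to the next Wednesday; 2048-05-06 is already a Wednesday, so it stays at 2048-05-06.

2048-05-06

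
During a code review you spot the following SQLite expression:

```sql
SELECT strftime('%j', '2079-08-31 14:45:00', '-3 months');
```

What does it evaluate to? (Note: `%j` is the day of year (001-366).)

151

First apply '-3 months': 2079-08-31 14:45:00 → 2079-05-31 14:45:00.
Day-of-year for 2079-05-31: days since 2079-01-01 inclusive = 151, zero-padded to 151.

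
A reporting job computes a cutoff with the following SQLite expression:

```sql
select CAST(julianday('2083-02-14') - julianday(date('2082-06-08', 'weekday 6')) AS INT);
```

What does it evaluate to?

`weekday 6` advances to the next Saturday; 2082-06-08 is a Monday, so it moves forward to 2082-06-13.
17 days remain in June 2082 after the 13th (30 − 13).
Full months from July 2082 through January 2083 contribute their day counts.
Then 14 days into February 2083.
Total: 17 + 31 + 31 + 30 + 31 + 30 + 31 + 31 + 14 = 246.

246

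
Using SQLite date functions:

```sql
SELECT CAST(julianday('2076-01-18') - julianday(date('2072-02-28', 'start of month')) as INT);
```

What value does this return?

1447

`start of month` rewinds 2072-02-28 to 2072-02-01.
28 days remain in February 2072 after the 1st (29 − 1).
Full months from March 2072 through December 2075 contribute their day counts.
Then 18 days into January 2076.
Total: 28 + 31 + 30 + 31 + 30 + 31 + 31 + 30 + 31 + 30 + 31 + 31 + 28 + 31 + 30 + 31 + 30 + 31 + 31 + 30 + 31 + 30 + 31 + 31 + 28 + 31 + 30 + 31 + 30 + 31 + 31 + 30 + 31 + 30 + 31 + 31 + 28 + 31 + 30 + 31 + 30 + 31 + 31 + 30 + 31 + 30 + 31 + 18 = 1447.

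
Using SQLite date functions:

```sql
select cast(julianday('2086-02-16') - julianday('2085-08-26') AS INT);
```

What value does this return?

5 days remain in August 2085 after the 26th (31 − 26).
September 2085: 30 days.
October 2085: 31 days.
November 2085: 30 days.
December 2085: 31 days.
January 2086: 31 days.
Then 16 days into February 2086.
Total: 5 + 30 + 31 + 30 + 31 + 31 + 16 = 174.

174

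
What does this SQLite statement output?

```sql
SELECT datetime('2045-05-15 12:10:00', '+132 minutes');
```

2045-05-15 14:22:00

132 minutes = 2h 12m; +132 minutes from 2045-05-15 12:10:00 is 2045-05-15 14:22:00.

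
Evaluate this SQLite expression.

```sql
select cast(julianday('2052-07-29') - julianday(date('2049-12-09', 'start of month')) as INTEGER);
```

971

`start of month` rewinds 2049-12-09 to 2049-12-01.
30 days remain in December 2049 after the 1st (31 − 1).
Full months from January 2050 through June 2052 contribute their day counts.
Then 29 days into July 2052.
Total: 30 + 31 + 28 + 31 + 30 + 31 + 30 + 31 + 31 + 30 + 31 + 30 + 31 + 31 + 28 + 31 + 30 + 31 + 30 + 31 + 31 + 30 + 31 + 30 + 31 + 31 + 29 + 31 + 30 + 31 + 30 + 29 = 971.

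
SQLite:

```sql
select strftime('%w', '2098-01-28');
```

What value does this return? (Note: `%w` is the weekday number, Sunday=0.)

2

2098-01-28 is a Tuesday; with Sunday=0 that is 2.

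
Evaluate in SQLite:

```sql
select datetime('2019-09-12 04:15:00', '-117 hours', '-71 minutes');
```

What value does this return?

2019-09-07 06:04:00

-117 hours from 2019-09-12 04:15:00 is 2019-09-07 07:15:00 (crosses midnight).
71 minutes = 1h 11m; -71 minutes from 2019-09-07 07:15:00 is 2019-09-07 06:04:00.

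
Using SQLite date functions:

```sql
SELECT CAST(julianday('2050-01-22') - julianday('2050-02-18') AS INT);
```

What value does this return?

-27

9 days remain in January 2050 after the 22nd (31 − 22).
Then 18 days into February 2050.
Total: 9 + 18 = 27.
The subtraction is earlier − later, so the result is −27 → -27.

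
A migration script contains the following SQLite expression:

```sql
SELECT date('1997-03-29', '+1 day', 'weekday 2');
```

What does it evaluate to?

1997-04-01

Advancing 1 more day within March lands on 1997-03-30.
`weekday 2` advances to the next Tuesday; 1997-03-30 is a Sunday, so it moves forward to 1997-04-01.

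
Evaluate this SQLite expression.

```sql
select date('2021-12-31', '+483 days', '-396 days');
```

2022-03-28

Applying '+483 days' to 2021-12-31: counting 483 days forward gives 2023-04-28.
Applying '-396 days' to 2023-04-28: counting 396 days back gives 2022-03-28.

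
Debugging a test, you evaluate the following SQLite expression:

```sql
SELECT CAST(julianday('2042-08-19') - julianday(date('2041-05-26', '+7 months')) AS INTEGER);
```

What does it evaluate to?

Adding +7 months to 2041-05-26 gives 2041-12-26.
5 days remain in December 2041 after the 26th (31 − 26).
Full months from January 2042 through July 2042 contribute their day counts.
Then 19 days into August 2042.
Total: 5 + 31 + 28 + 31 + 30 + 31 + 30 + 31 + 19 = 236.

236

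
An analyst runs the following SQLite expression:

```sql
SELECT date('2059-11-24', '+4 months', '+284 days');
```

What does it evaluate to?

Adding +4 months to 2059-11-24 gives 2060-03-24.
Applying '+284 days' to 2060-03-24: counting 284 days forward gives 2061-01-02.

2061-01-02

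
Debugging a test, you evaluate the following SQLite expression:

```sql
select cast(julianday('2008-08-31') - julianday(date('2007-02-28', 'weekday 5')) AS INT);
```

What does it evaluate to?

548

`weekday 5` advances to the next Friday; 2007-02-28 is a Wednesday, so it moves forward to 2007-03-02.
29 days remain in March 2007 after the 2nd (31 − 2).
Full months from April 2007 through July 2008 contribute their day counts.
Then 31 days into August 2008.
Total: 29 + 30 + 31 + 30 + 31 + 31 + 30 + 31 + 30 + 31 + 31 + 29 + 31 + 30 + 31 + 30 + 31 + 31 = 548.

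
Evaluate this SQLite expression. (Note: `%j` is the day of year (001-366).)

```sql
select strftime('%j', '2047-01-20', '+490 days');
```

First apply '+490 days': 2047-01-20 → 2048-05-24.
Day-of-year for 2048-05-24: days since 2048-01-01 inclusive = 145, zero-padded to 145.

145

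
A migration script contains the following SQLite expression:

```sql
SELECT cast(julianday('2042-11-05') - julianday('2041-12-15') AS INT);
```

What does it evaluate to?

325

16 days remain in December 2041 after the 15th (31 − 15).
Full months from January 2042 through October 2042 contribute their day counts.
Then 5 days into November 2042.
Total: 16 + 31 + 28 + 31 + 30 + 31 + 30 + 31 + 31 + 30 + 31 + 5 = 325.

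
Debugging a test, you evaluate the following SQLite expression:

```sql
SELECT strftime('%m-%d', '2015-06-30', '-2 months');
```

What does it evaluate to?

04-30

First apply '-2 months': 2015-06-30 → 2015-04-30.
`%m-%d` extracts the month-day: 04-30.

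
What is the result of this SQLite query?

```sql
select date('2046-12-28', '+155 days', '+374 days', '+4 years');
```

2052-06-09

Applying '+155 days' to 2046-12-28: counting 155 days forward gives 2047-06-01.
Applying '+374 days' to 2047-06-01: counting 374 days forward gives 2048-06-09.
Adding +4 years to 2048-06-09 gives 2052-06-09.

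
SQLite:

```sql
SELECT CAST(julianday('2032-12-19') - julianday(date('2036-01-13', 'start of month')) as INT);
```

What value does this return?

`start of month` rewinds 2036-01-13 to 2036-01-01.
12 days remain in December 2032 after the 19th (31 − 19).
Full months from January 2033 through December 2035 contribute their day counts.
Then 1 day into January 2036.
Total: 12 + 31 + 28 + 31 + 30 + 31 + 30 + 31 + 31 + 30 + 31 + 30 + 31 + 31 + 28 + 31 + 30 + 31 + 30 + 31 + 31 + 30 + 31 + 30 + 31 + 31 + 28 + 31 + 30 + 31 + 30 + 31 + 31 + 30 + 31 + 30 + 31 + 1 = 1108.
The subtraction is earlier − later, so the result is −1108 → -1108.

-1108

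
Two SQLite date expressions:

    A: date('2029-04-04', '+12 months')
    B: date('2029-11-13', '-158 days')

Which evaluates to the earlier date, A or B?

A = 2030-04-04.
B = 2029-06-08.
B is earlier.

B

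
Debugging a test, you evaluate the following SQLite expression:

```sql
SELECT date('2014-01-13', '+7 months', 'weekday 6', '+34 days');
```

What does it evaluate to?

Adding +7 months to 2014-01-13 gives 2014-08-13.
`weekday 6` advances to the next Saturday; 2014-08-13 is a Wednesday, so it moves forward to 2014-08-16.
August 2014 has 31 days; 15 remain after the 16th, so 16 days reach 2014-09-01.
Advancing 18 more days within September lands on 2014-09-19.

2014-09-19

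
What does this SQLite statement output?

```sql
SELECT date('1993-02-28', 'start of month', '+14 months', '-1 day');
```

1994-03-31

`start of month` rewinds 1993-02-28 to 1993-02-01.
Adding +14 months to 1993-02-01 gives 1994-04-01.
Going back 1 day from 1994-04-01 reaches 1994-03-31 (last day of March, 31 days).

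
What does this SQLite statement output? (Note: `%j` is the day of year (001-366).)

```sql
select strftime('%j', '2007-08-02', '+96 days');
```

First apply '+96 days': 2007-08-02 → 2007-11-06.
Day-of-year for 2007-11-06: days since 2007-01-01 inclusive = 310, zero-padded to 310.

310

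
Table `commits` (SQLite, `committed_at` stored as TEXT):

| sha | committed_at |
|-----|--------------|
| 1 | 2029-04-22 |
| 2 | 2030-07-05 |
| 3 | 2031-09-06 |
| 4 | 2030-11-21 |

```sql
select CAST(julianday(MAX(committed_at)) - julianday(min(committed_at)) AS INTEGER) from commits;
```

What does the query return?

MIN = 2029-04-22, MAX = 2031-09-06.
8 days remain in April 2029 after the 22nd (30 − 22).
Full months from May 2029 through August 2031 contribute their day counts.
Then 6 days into September 2031.
Total: 8 + 31 + 30 + 31 + 31 + 30 + 31 + 30 + 31 + 31 + 28 + 31 + 30 + 31 + 30 + 31 + 31 + 30 + 31 + 30 + 31 + 31 + 28 + 31 + 30 + 31 + 30 + 31 + 31 + 6 = 867.

867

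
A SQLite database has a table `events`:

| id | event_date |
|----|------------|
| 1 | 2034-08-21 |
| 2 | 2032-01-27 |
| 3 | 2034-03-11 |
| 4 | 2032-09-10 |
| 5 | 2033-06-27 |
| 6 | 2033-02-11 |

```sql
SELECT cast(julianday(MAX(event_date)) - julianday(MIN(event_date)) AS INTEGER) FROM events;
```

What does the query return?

937

MIN = 2032-01-27, MAX = 2034-08-21.
4 days remain in January 2032 after the 27th (31 − 27).
Full months from February 2032 through July 2034 contribute their day counts.
Then 21 days into August 2034.
Total: 4 + 29 + 31 + 30 + 31 + 30 + 31 + 31 + 30 + 31 + 30 + 31 + 31 + 28 + 31 + 30 + 31 + 30 + 31 + 31 + 30 + 31 + 30 + 31 + 31 + 28 + 31 + 30 + 31 + 30 + 31 + 21 = 937.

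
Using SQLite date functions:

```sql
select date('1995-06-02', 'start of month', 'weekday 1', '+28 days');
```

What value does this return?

`start of month` rewinds 1995-06-02 to 1995-06-01.
`weekday 1` advances to the next Monday; 1995-06-01 is a Thursday, so it moves forward to 1995-06-05.
June 1995 has 30 days; 25 remain after the 5th, so 26 days reach 1995-07-01.
Advancing 2 more days within July lands on 1995-07-03.

1995-07-03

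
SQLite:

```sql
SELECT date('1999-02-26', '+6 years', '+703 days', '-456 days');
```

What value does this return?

2005-10-31

Adding +6 years to 1999-02-26 gives 2005-02-26.
Applying '+703 days' to 2005-02-26: counting 703 days forward gives 2007-01-30.
Applying '-456 days' to 2007-01-30: counting 456 days back gives 2005-10-31.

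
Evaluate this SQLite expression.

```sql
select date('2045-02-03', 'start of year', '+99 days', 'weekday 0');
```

2045-04-16

`start of year` rewinds 2045-02-03 to 2045-01-01.
Applying '+99 days' to 2045-01-01: counting 99 days forward gives 2045-04-10.
`weekday 0` advances to the next Sunday; 2045-04-10 is a Monday, so it moves forward to 2045-04-16.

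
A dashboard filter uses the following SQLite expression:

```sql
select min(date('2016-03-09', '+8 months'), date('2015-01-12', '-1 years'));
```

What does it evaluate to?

date('2016-03-09', '+8 months') → 2016-11-09.
date('2015-01-12', '-1 years') → 2014-01-12.
Earlier of the two is 2014-01-12.

2014-01-12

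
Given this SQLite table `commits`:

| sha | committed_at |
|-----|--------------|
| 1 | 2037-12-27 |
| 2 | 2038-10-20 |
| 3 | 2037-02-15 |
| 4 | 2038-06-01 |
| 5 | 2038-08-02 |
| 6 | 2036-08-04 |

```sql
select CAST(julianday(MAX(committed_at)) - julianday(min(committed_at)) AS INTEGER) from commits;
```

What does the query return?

MIN = 2036-08-04, MAX = 2038-10-20.
27 days remain in August 2036 after the 4th (31 − 4).
Full months from September 2036 through September 2038 contribute their day counts.
Then 20 days into October 2038.
Total: 27 + 30 + 31 + 30 + 31 + 31 + 28 + 31 + 30 + 31 + 30 + 31 + 31 + 30 + 31 + 30 + 31 + 31 + 28 + 31 + 30 + 31 + 30 + 31 + 31 + 30 + 20 = 807.

807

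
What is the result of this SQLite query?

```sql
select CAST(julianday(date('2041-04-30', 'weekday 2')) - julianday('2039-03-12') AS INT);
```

780

`weekday 2` advances to the next Tuesday; 2041-04-30 is already a Tuesday, so it stays at 2041-04-30.
19 days remain in March 2039 after the 12th (31 − 12).
Full months from April 2039 through March 2041 contribute their day counts.
Then 30 days into April 2041.
Total: 19 + 30 + 31 + 30 + 31 + 31 + 30 + 31 + 30 + 31 + 31 + 29 + 31 + 30 + 31 + 30 + 31 + 31 + 30 + 31 + 30 + 31 + 31 + 28 + 31 + 30 = 780.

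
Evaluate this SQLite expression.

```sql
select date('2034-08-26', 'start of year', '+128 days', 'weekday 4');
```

`start of year` rewinds 2034-08-26 to 2034-01-01.
Applying '+128 days' to 2034-01-01: counting 128 days forward gives 2034-05-09.
`weekday 4` advances to the next Thursday; 2034-05-09 is a Tuesday, so it moves forward to 2034-05-11.

2034-05-11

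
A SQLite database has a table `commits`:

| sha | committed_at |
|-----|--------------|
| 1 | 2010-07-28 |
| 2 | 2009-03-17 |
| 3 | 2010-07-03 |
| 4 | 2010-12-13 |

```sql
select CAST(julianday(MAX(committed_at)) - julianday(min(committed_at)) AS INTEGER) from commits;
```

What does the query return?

MIN = 2009-03-17, MAX = 2010-12-13.
14 days remain in March 2009 after the 17th (31 − 17).
Full months from April 2009 through November 2010 contribute their day counts.
Then 13 days into December 2010.
Total: 14 + 30 + 31 + 30 + 31 + 31 + 30 + 31 + 30 + 31 + 31 + 28 + 31 + 30 + 31 + 30 + 31 + 31 + 30 + 31 + 30 + 13 = 636.

636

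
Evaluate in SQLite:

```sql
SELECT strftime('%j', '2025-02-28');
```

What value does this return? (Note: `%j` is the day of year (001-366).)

Day-of-year for 2025-02-28: days since 2025-01-01 inclusive = 59, zero-padded to 059.

059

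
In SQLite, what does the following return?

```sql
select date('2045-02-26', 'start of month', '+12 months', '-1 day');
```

`start of month` rewinds 2045-02-26 to 2045-02-01.
Adding +12 months to 2045-02-01 gives 2046-02-01.
Going back 1 day from 2046-02-01 reaches 2046-01-31 (last day of January, 31 days).

2046-01-31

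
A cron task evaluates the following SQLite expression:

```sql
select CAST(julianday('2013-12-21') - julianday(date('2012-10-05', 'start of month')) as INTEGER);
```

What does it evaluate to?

446

`start of month` rewinds 2012-10-05 to 2012-10-01.
30 days remain in October 2012 after the 1st (31 − 1).
Full months from November 2012 through November 2013 contribute their day counts.
Then 21 days into December 2013.
Total: 30 + 30 + 31 + 31 + 28 + 31 + 30 + 31 + 30 + 31 + 31 + 30 + 31 + 30 + 21 = 446.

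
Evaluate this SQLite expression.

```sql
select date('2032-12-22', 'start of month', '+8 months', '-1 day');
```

2033-07-31

`start of month` rewinds 2032-12-22 to 2032-12-01.
Adding +8 months to 2032-12-01 gives 2033-08-01.
Going back 1 day from 2033-08-01 reaches 2033-07-31 (last day of July, 31 days).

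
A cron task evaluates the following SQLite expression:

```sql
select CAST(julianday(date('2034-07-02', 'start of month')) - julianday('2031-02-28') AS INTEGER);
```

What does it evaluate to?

1219

`start of month` rewinds 2034-07-02 to 2034-07-01.
0 days remain in February 2031 after the 28th (28 − 28).
Full months from March 2031 through June 2034 contribute their day counts.
Then 1 day into July 2034.
Total: 0 + 31 + 30 + 31 + 30 + 31 + 31 + 30 + 31 + 30 + 31 + 31 + 29 + 31 + 30 + 31 + 30 + 31 + 31 + 30 + 31 + 30 + 31 + 31 + 28 + 31 + 30 + 31 + 30 + 31 + 31 + 30 + 31 + 30 + 31 + 31 + 28 + 31 + 30 + 31 + 30 + 1 = 1219.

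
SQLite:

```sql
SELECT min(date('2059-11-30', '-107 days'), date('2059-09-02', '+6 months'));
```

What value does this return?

2059-08-15

date('2059-11-30', '-107 days') → 2059-08-15.
date('2059-09-02', '+6 months') → 2060-03-02.
Earlier of the two is 2059-08-15.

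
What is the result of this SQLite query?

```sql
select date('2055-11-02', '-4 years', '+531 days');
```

Adding -4 years to 2055-11-02 gives 2051-11-02.
Applying '+531 days' to 2051-11-02: counting 531 days forward gives 2053-04-16.

2053-04-16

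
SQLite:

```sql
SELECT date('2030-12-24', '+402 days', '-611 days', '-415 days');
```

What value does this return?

2029-04-09

Applying '+402 days' to 2030-12-24: counting 402 days forward gives 2032-01-30.
Applying '-611 days' to 2032-01-30: counting 611 days back gives 2030-05-29.
Applying '-415 days' to 2030-05-29: counting 415 days back gives 2029-04-09.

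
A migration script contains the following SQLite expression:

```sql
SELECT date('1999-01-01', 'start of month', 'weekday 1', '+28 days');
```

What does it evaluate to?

1999-02-01

`start of month` rewinds 1999-01-01 to 1999-01-01.
`weekday 1` advances to the next Monday; 1999-01-01 is a Friday, so it moves forward to 1999-01-04.
January 1999 has 31 days; 27 remain after the 4th, so 28 days reach 1999-02-01.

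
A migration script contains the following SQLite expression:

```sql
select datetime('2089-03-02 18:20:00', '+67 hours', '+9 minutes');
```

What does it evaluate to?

2089-03-05 13:29:00

+67 hours from 2089-03-02 18:20:00 is 2089-03-05 13:20:00 (crosses midnight).
+9 minutes from 2089-03-05 13:20:00 is 2089-03-05 13:29:00.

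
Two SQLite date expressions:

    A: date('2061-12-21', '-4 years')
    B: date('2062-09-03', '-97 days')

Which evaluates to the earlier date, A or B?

A = 2057-12-21.
B = 2062-05-29.
A is earlier.

A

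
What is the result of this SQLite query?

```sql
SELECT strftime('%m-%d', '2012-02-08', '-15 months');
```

First apply '-15 months': 2012-02-08 → 2010-11-08.
`%m-%d` extracts the month-day: 11-08.

11-08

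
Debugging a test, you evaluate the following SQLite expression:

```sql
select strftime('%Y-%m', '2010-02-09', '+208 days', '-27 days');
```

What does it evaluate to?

2010-08

First apply '+208 days', '-27 days': 2010-02-09 → 2010-08-09.
`%Y-%m` extracts the year-month: 2010-08.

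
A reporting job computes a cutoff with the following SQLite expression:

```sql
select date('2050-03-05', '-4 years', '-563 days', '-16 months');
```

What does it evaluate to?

2043-04-19

Adding -4 years to 2050-03-05 gives 2046-03-05.
Applying '-563 days' to 2046-03-05: counting 563 days back gives 2044-08-19.
Adding -16 months to 2044-08-19 gives 2043-04-19.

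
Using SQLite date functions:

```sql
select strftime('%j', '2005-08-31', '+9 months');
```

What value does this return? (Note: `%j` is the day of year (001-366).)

First apply '+9 months': 2005-08-31 → 2006-05-31.
Day-of-year for 2006-05-31: days since 2006-01-01 inclusive = 151, zero-padded to 151.

151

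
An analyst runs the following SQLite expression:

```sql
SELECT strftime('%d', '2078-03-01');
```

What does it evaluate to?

01

`%d` extracts the 2-digit day of month: 01.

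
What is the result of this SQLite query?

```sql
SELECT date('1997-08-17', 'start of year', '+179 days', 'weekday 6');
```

`start of year` rewinds 1997-08-17 to 1997-01-01.
Applying '+179 days' to 1997-01-01: counting 179 days forward gives 1997-06-29.
`weekday 6` advances to the next Saturday; 1997-06-29 is a Sunday, so it moves forward to 1997-07-05.

1997-07-05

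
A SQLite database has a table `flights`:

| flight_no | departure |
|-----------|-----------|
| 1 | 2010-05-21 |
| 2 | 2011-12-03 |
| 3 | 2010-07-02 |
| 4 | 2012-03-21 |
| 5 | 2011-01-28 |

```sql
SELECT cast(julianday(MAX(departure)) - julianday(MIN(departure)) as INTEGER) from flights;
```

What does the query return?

670

MIN = 2010-05-21, MAX = 2012-03-21.
10 days remain in May 2010 after the 21st (31 − 21).
Full months from June 2010 through February 2012 contribute their day counts.
Then 21 days into March 2012.
Total: 10 + 30 + 31 + 31 + 30 + 31 + 30 + 31 + 31 + 28 + 31 + 30 + 31 + 30 + 31 + 31 + 30 + 31 + 30 + 31 + 31 + 29 + 21 = 670.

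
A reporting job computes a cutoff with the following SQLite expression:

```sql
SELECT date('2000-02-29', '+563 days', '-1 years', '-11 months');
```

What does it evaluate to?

Applying '+563 days' to 2000-02-29: counting 563 days forward gives 2001-09-14.
Adding -1 year to 2001-09-14 gives 2000-09-14.
Adding -11 months to 2000-09-14 gives 1999-10-14.

1999-10-14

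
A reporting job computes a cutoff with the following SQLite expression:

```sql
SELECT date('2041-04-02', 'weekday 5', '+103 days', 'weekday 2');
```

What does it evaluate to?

`weekday 5` advances to the next Friday; 2041-04-02 is a Tuesday, so it moves forward to 2041-04-05.
Applying '+103 days' to 2041-04-05: counting 103 days forward gives 2041-07-17.
`weekday 2` advances to the next Tuesday; 2041-07-17 is a Wednesday, so it moves forward to 2041-07-23.

2041-07-23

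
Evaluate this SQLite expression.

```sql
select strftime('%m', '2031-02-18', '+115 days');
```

First apply '+115 days': 2031-02-18 → 2031-06-13.
`%m` extracts the 2-digit month (01-12): 06.

06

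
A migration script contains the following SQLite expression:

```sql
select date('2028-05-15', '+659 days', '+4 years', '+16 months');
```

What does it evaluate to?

2035-07-05

Applying '+659 days' to 2028-05-15: counting 659 days forward gives 2030-03-05.
Adding +4 years to 2030-03-05 gives 2034-03-05.
Adding +16 months to 2034-03-05 gives 2035-07-05.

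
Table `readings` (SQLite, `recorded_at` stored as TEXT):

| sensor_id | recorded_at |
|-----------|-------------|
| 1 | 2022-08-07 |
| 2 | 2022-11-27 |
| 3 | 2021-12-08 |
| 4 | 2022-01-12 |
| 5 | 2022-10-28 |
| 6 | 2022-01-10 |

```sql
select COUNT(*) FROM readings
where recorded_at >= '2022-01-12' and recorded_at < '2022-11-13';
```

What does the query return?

Rows in [2022-01-12, 2022-11-13): 2022-08-07, 2022-01-12, 2022-10-28 → 3 rows.

3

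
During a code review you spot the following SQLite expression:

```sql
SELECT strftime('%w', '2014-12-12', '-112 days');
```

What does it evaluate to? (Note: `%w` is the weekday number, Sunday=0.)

First apply '-112 days': 2014-12-12 → 2014-08-22.
2014-08-22 is a Friday; with Sunday=0 that is 5.

5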